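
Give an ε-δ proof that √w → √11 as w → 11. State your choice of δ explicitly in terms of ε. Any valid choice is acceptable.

δ = min(11, √11·ε)

Let ε > 0. We want δ > 0 such that 0 < |w − 11| < δ implies |√w − √11| < ε.
Multiplying by the conjugate, |√w − √11| = |w − 11|/(√w + √11).
Restrict δ ≤ 11 so that |w − 11| < 11 forces w > 0, and then √w + √11 > √11.
Hence |√w − √11| < |w − 11|/√11, which is < ε once |w − 11| < √11·ε.
Take δ = min(11, √11·ε). If 0 < |w − 11| < δ then w > 0 and |√w − √11| < |w − 11|/√11 < ε.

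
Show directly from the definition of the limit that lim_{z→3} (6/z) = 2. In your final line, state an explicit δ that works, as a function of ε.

Fix ε > 0. We seek δ > 0 such that 0 < |z − 3| < δ implies |6/z − 2| < ε.
|6/z − 2| = 6·|3 − z|/(3·|z|) = 6|z − 3|/(3|z|).
Restrict δ ≤ 3/2. Then |z − 3| < 3/2 gives |z| > 3/2, so 3|z| > 9/2.
Then |6/z − 2| < 6|z − 3|/(9/2), which is < ε when |z − 3| < (3/4)ε.
Take δ = min(3/2, (3/4)ε). Then 0 < |z − 3| < δ gives both |z − 3| < 3/2 and |z − 3| < (3/4)ε, so |6/z − 2| < ε.

δ = min(3/2, (3/4)ε)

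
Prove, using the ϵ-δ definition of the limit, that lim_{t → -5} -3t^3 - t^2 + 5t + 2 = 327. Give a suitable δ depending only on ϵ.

Fix ϵ > 0. We want δ > 0 such that 0 < |t + 5| < δ implies |(-3t^3 - t^2 + 5t + 2) − 327| < ϵ.
(-3t^3 - t^2 + 5t + 2) − 327 = -3t^3 - t^2 + 5t - 325 = (t + 5)(-3t^2 + 14t - 65).
So |(-3t^3 - t^2 + 5t + 2) − 327| = |t + 5|·|-3t^2 + 14t - 65|.
Assume first that |t + 5| < 2, so |t| < 7. Then |-3t^2 + 14t - 65| ≤ 3·7^2 + 14·7 + 65 = 310.
Hence |(-3t^3 - t^2 + 5t + 2) − 327| ≤ 310|t + 5| < ϵ provided |t + 5| < ϵ/310.
Take δ = min(2, ϵ/310). Then 0 < |t + 5| < δ gives both |t + 5| < 2 and |t + 5| < ϵ/310, so |(-3t^3 - t^2 + 5t + 2) − 327| < ϵ.

δ = min(2, ϵ/310)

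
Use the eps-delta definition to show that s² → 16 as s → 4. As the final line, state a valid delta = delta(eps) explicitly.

delta = min(1, eps/9)

Let eps > 0. We seek delta > 0 with 0 < |s − 4| < delta ⇒ |s² − 16| < eps.
Factor: s² − 16 = (s − 4)(s + 4), so |s² − 16| = |s − 4|·|s + 4|.
Restrict delta ≤ 1. Then |s − 4| < 1 gives |s| < 5, so by the triangle inequality |s + 4| ≤ 5 + 4 = 9.
Hence |s² − 16| ≤ 9|s − 4|, which is < eps once |s − 4| < eps/9.
Take delta = min(1, eps/9). If 0 < |s − 4| < delta then both bounds hold and |s² − 16| ≤ 9|s − 4| < 9·(eps/9) = eps.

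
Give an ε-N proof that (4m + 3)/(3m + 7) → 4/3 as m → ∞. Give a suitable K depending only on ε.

K = (19/9)/ε

Fix ε > 0. For m ≥ 1, |(4m + 3)/(3m + 7) − (4/3)| = |-19|/(3(3m + 7)) = 19/(3(3m + 7)).
Since 3m + 7 ≥ 3m for m ≥ 1, this is ≤ 19/(3·3m) = (19/9)/m.
So |(4m + 3)/(3m + 7) − (4/3)| < ε whenever m > (19/9)/ε.
Take K = (19/9)/ε. If m > K then |(4m + 3)/(3m + 7) − (4/3)| ≤ (19/9)/m < ε.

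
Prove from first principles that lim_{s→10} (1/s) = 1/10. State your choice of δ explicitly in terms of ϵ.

δ = min(5, 50ϵ)

Fix ϵ > 0. We seek δ > 0 such that 0 < |s − 10| < δ implies |1/s − (1/10)| < ϵ.
|1/s − (1/10)| = |10 − s|/(10·|s|) = |s − 10|/(10|s|).
Restrict δ ≤ 5. Then |s − 10| < 5 gives |s| > 5, so 10|s| > 50.
Then |1/s − (1/10)| < |s − 10|/50, which is < ϵ when |s − 10| < 50ϵ.
Take δ = min(5, 50ϵ). Then 0 < |s − 10| < δ gives both |s − 10| < 5 and |s − 10| < 50ϵ, so |1/s − (1/10)| < ϵ.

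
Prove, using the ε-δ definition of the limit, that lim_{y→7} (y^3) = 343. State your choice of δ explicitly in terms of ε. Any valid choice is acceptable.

δ = min(2, ε/193)

Fix ε > 0. We seek δ > 0 with 0 < |y − 7| < δ ⇒ |y^3 − 343| < ε.
Factor: y^3 − 343 = (y − 7)(y^2 + 7y + 49), so |y^3 − 343| = |y − 7|·|y^2 + 7y + 49|.
Impose δ ≤ 2 so that |y| < 9; then |y^2 + 7y + 49| ≤ 193.
Hence |y^3 − 343| ≤ 193|y − 7|, which is < ε once |y − 7| < ε/193.
Take δ = min(2, ε/193). If 0 < |y − 7| < δ then both bounds hold and |y^3 − 343| ≤ 193|y − 7| < 193·(ε/193) = ε.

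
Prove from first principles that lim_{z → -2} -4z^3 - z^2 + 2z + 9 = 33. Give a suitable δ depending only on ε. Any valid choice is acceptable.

δ = min(1, ε/69)

Let ε > 0. We want δ > 0 such that 0 < |z + 2| < δ implies |(-4z^3 - z^2 + 2z + 9) − 33| < ε.
(-4z^3 - z^2 + 2z + 9) − 33 = -4z^3 - z^2 + 2z - 24 = (z + 2)(-4z^2 + 7z - 12).
So |(-4z^3 - z^2 + 2z + 9) − 33| = |z + 2|·|-4z^2 + 7z - 12|.
Assume first that |z + 2| < 1, so |z| < 3. Then |-4z^2 + 7z - 12| ≤ 4·3^2 + 7·3 + 12 = 69.
Hence |(-4z^3 - z^2 + 2z + 9) − 33| ≤ 69|z + 2| < ε provided |z + 2| < ε/69.
Take δ = min(1, ε/69). Then 0 < |z + 2| < δ gives both |z + 2| < 1 and |z + 2| < ε/69, so |(-4z^3 - z^2 + 2z + 9) − 33| < ε.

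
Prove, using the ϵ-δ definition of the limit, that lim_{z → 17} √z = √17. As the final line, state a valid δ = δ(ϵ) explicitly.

Let ϵ > 0 be given. We want δ > 0 such that 0 < |z − 17| < δ implies |√z − √17| < ϵ.
Multiplying by the conjugate, |√z − √17| = |z − 17|/(√z + √17).
Restrict δ ≤ 17 so that |z − 17| < 17 forces z > 0, and then √z + √17 > √17.
Hence |√z − √17| < |z − 17|/√17, which is < ϵ once |z − 17| < √17·ϵ.
Take δ = min(17, √17·ϵ). If 0 < |z − 17| < δ then z > 0 and |√z − √17| < |z − 17|/√17 < ϵ.

δ = min(17, √17·ϵ)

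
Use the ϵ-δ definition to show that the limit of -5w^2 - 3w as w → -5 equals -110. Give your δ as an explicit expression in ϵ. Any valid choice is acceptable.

Suppose ϵ > 0. We want δ > 0 such that 0 < |w + 5| < δ implies |(-5w^2 - 3w) + 110| < ϵ.
(-5w^2 - 3w) + 110 = -5w^2 - 3w + 110 = (w + 5)(-5w + 22).
So |(-5w^2 - 3w) + 110| = |w + 5|·|-5w + 22|.
Require δ ≤ 1. Then |w + 5| < 1 gives |w| < 6, and by the triangle inequality |-5w + 22| ≤ 5·6 + 22 = 52.
Hence |(-5w^2 - 3w) + 110| ≤ 52|w + 5| < ϵ provided |w + 5| < ϵ/52.
Choosing δ = min(1, ϵ/52) ensures both conditions, hence |(-5w^2 - 3w) + 110| < ϵ.

δ = min(1, ϵ/52)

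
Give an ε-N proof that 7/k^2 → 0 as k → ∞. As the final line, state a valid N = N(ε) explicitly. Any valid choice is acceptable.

N = (7/ε)^{1/2}

Let ε > 0. For k ≥ 1, |7/k^2 − 0| = 7/k^2.
7/k^2 < ε ⇔ k^2 > 7/ε ⇔ k > (7/ε)^{1/2}.
Take N = (7/ε)^{1/2}. Then k > N implies 7/k^2 < ε.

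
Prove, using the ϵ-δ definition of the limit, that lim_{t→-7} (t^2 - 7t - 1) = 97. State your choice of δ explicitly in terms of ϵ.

δ = min(1, ϵ/22)

Let ϵ > 0. We want δ > 0 such that 0 < |t + 7| < δ implies |(t^2 - 7t - 1) − 97| < ϵ.
(t^2 - 7t - 1) − 97 = t^2 - 7t - 98 = (t + 7)(t - 14).
So |(t^2 - 7t - 1) − 97| = |t + 7|·|t - 14|.
Require δ ≤ 1. Then |t + 7| < 1 gives |t| < 8, and by the triangle inequality |t - 14| ≤ 8 + 14 = 22.
Hence |(t^2 - 7t - 1) − 97| ≤ 22|t + 7| < ϵ provided |t + 7| < ϵ/22.
Take δ = min(1, ϵ/22). Then 0 < |t + 7| < δ gives both |t + 7| < 1 and |t + 7| < ϵ/22, so |(t^2 - 7t - 1) − 97| < ϵ.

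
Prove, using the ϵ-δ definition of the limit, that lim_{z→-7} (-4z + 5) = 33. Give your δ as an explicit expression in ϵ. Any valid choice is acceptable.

δ = ϵ/4

Let ϵ > 0. We need δ > 0 so that 0 < |z + 7| < δ implies |(-4z + 5) − 33| < ϵ.
Since (-4z + 5) − 33 = -4(z + 7), we have |(-4z + 5) − 33| = 4|z + 7|.
So 4|z + 7| < ϵ exactly when |z + 7| < ϵ/4.
Choosing δ = ϵ/4 gives |(-4z + 5) − 33| = 4|z + 7| < ϵ whenever |z + 7| < δ.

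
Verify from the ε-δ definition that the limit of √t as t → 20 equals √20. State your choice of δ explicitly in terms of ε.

Suppose ε > 0. We want δ > 0 such that 0 < |t − 20| < δ implies |√t − √20| < ε.
Multiplying by the conjugate, |√t − √20| = |t − 20|/(√t + √20).
Restrict δ ≤ 20 so that |t − 20| < 20 forces t > 0, and then √t + √20 > √20.
Hence |√t − √20| < |t − 20|/√20, which is < ε once |t − 20| < √20·ε.
Take δ = min(20, √20·ε). If 0 < |t − 20| < δ then t > 0 and |√t − √20| < |t − 20|/√20 < ε.

δ = min(20, √20·ε)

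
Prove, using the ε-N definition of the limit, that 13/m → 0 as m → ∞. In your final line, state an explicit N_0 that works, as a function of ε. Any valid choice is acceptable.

Suppose ε > 0. For m ≥ 1, |13/m − 0| = 13/(m) ≤ 13/m.
We need 13/m < ε, i.e. m > 13/ε.
Take N_0 = 13/ε. If m > N_0 then |13/m| ≤ 13/m < ε.

N_0 = 13/ε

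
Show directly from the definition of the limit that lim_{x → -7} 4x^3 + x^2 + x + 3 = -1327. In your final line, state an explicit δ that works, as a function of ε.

δ = min(1, ε/662)

Fix ε > 0. We want δ > 0 such that 0 < |x + 7| < δ implies |(4x^3 + x^2 + x + 3) + 1327| < ε.
(4x^3 + x^2 + x + 3) + 1327 = 4x^3 + x^2 + x + 1330 = (x + 7)(4x^2 - 27x + 190).
So |(4x^3 + x^2 + x + 3) + 1327| = |x + 7|·|4x^2 - 27x + 190|.
Assume first that |x + 7| < 1, so |x| < 8. Then |4x^2 - 27x + 190| ≤ 4·8^2 + 27·8 + 190 = 662.
Hence |(4x^3 + x^2 + x + 3) + 1327| ≤ 662|x + 7| < ε provided |x + 7| < ε/662.
Take δ = min(1, ε/662). Then 0 < |x + 7| < δ gives both |x + 7| < 1 and |x + 7| < ε/662, so |(4x^3 + x^2 + x + 3) + 1327| < ε.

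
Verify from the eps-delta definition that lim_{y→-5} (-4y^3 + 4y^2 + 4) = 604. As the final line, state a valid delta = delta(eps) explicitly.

delta = min(1, eps/408)

Let eps > 0 be given. We want delta > 0 such that 0 < |y + 5| < delta implies |(-4y^3 + 4y^2 + 4) − 604| < eps.
(-4y^3 + 4y^2 + 4) − 604 = -4y^3 + 4y^2 - 600 = (y + 5)(-4y^2 + 24y - 120).
So |(-4y^3 + 4y^2 + 4) − 604| = |y + 5|·|-4y^2 + 24y - 120|.
Require delta ≤ 1. Then |y + 5| < 1 gives |y| < 6, and by the triangle inequality |-4y^2 + 24y - 120| ≤ 4·6^2 + 24·6 + 120 = 408.
Hence |(-4y^3 + 4y^2 + 4) − 604| ≤ 408|y + 5| < eps provided |y + 5| < eps/408.
Take delta = min(1, eps/408). Then 0 < |y + 5| < delta gives both |y + 5| < 1 and |y + 5| < eps/408, so |(-4y^3 + 4y^2 + 4) − 604| < eps.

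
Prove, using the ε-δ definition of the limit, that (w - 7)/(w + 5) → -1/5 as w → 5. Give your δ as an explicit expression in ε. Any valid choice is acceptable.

Suppose ε > 0. We want δ > 0 with 0 < |w − 5| < δ ⇒ |(w - 7)/(w + 5) + 1/5| < ε.
Combining over a common denominator, (w - 7)/(w + 5) + 1/5 = [(w - 7)·10 − (-2)·(w + 5)] / [10·(w + 5)] = 12(w − 5) / (10(w + 5)).
So |(w - 7)/(w + 5) + 1/5| = 12|w − 5| / (10·|w + 5|).
Require δ ≤ 5, so |w + 5| ≥ |10| − |w − 5| > 10 − 5 = 5.
Hence |(w - 7)/(w + 5) + 1/5| < 12|w − 5|/(10·5) = (6/25)|w − 5|, which is < ε once |w − 5| < (25/6)ε.
Take δ = min(5, (25/6)ε). Then 0 < |w − 5| < δ forces both bounds, so |(w - 7)/(w + 5) + 1/5| < ε.

δ = min(5, (25/6)ε)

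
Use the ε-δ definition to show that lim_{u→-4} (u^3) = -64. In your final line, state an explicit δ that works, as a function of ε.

Suppose ε > 0. We seek δ > 0 with 0 < |u + 4| < δ ⇒ |u^3 + 64| < ε.
Factor: u^3 + 64 = (u + 4)(u^2 - 4u + 16), so |u^3 + 64| = |u + 4|·|u^2 - 4u + 16|.
Restrict δ ≤ 1. Then |u + 4| < 1 gives |u| < 5, so by the triangle inequality |u^2 - 4u + 16| ≤ 5^2 + 4·5 + 16 = 61.
Hence |u^3 + 64| ≤ 61|u + 4|, which is < ε once |u + 4| < ε/61.
Take δ = min(1, ε/61). If 0 < |u + 4| < δ then both bounds hold and |u^3 + 64| ≤ 61|u + 4| < 61·(ε/61) = ε.

δ = min(1, ε/61)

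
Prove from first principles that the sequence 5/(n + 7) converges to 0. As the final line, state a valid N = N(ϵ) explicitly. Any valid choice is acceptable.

Let ϵ > 0 be given. For n ≥ 1, |5/(n + 7) − 0| = 5/(n + 7) ≤ 5/n.
We need 5/n < ϵ, i.e. n > 5/ϵ.
Take N = 5/ϵ. If n > N then |5/(n + 7)| ≤ 5/n < ϵ.

N = 5/ϵ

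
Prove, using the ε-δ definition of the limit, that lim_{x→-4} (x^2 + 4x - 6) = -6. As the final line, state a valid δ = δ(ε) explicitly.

δ = min(1, ε/5)

Let ε > 0. We want δ > 0 such that 0 < |x + 4| < δ implies |(x^2 + 4x - 6) + 6| < ε.
(x^2 + 4x - 6) + 6 = x^2 + 4x = (x + 4)(x).
So |(x^2 + 4x - 6) + 6| = |x + 4|·|x|.
Assume first that |x + 4| < 1, so |x| < 5. Then |x| ≤ 5 = 5.
Hence |(x^2 + 4x - 6) + 6| ≤ 5|x + 4| < ε provided |x + 4| < ε/5.
Choosing δ = min(1, ε/5) ensures both conditions, hence |(x^2 + 4x - 6) + 6| < ε.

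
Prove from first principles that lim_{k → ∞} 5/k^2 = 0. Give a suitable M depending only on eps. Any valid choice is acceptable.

M = (5/eps)^{1/2}

Fix eps > 0. For k ≥ 1, |5/k^2 − 0| = 5/k^2.
5/k^2 < eps ⇔ k^2 > 5/eps ⇔ k > (5/eps)^{1/2}.
Take M = (5/eps)^{1/2}. Then k > M implies 5/k^2 < eps.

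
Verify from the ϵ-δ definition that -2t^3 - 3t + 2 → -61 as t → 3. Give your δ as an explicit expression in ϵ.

δ = min(2, ϵ/101)

Let ϵ > 0 be given. We want δ > 0 such that 0 < |t − 3| < δ implies |(-2t^3 - 3t + 2) + 61| < ϵ.
(-2t^3 - 3t + 2) + 61 = -2t^3 - 3t + 63 = (t − 3)(-2t^2 - 6t - 21).
So |(-2t^3 - 3t + 2) + 61| = |t − 3|·|-2t^2 - 6t - 21|.
Assume first that |t − 3| < 2, so |t| < 5. Then |-2t^2 - 6t - 21| ≤ 2·5^2 + 6·5 + 21 = 101.
Hence |(-2t^3 - 3t + 2) + 61| ≤ 101|t − 3| < ϵ provided |t − 3| < ϵ/101.
Choosing δ = min(2, ϵ/101) ensures both conditions, hence |(-2t^3 - 3t + 2) + 61| < ϵ.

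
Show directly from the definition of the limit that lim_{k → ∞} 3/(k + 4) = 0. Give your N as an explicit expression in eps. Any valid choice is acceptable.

N = 3/eps

Suppose eps > 0. For k ≥ 1, |3/(k + 4) − 0| = 3/(k + 4) ≤ 3/k.
We need 3/k < eps, i.e. k > 3/eps.
Take N = 3/eps. If k > N then |3/(k + 4)| ≤ 3/k < eps.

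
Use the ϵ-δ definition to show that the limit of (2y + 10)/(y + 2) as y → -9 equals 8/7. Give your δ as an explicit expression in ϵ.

Fix ϵ > 0. We want δ > 0 with 0 < |y + 9| < δ ⇒ |(2y + 10)/(y + 2) − (8/7)| < ϵ.
Combining over a common denominator, (2y + 10)/(y + 2) − (8/7) = [(2y + 10)·(-7) − (-8)·(y + 2)] / [(-7)·(y + 2)] = -6(y + 9) / ((-7)(y + 2)).
So |(2y + 10)/(y + 2) − (8/7)| = 6|y + 9| / (7·|y + 2|).
Require δ ≤ 7/2, so |y + 2| ≥ |-7| − |y + 9| > 7 − 7/2 = 7/2.
Hence |(2y + 10)/(y + 2) − (8/7)| < 6|y + 9|/(7·(7/2)) = (12/49)|y + 9|, which is < ϵ once |y + 9| < (49/12)ϵ.
Take δ = min(7/2, (49/12)ϵ). Then 0 < |y + 9| < δ forces both bounds, so |(2y + 10)/(y + 2) − (8/7)| < ϵ.

δ = min(7/2, (49/12)ϵ)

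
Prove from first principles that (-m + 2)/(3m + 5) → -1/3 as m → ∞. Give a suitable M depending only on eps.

Let eps > 0 be given. For m ≥ 1, |(-m + 2)/(3m + 5) + 1/3| = |11|/(3(3m + 5)) = 11/(3(3m + 5)).
Since 3m + 5 ≥ 3m for m ≥ 1, this is ≤ 11/(3·3m) = (11/9)/m.
So |(-m + 2)/(3m + 5) + 1/3| < eps whenever m > (11/9)/eps.
Take M = (11/9)/eps. If m > M then |(-m + 2)/(3m + 5) + 1/3| ≤ (11/9)/m < eps.

M = (11/9)/eps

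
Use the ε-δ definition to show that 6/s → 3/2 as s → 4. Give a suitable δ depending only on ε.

Suppose ε > 0. We seek δ > 0 such that 0 < |s − 4| < δ implies |6/s − (3/2)| < ε.
|6/s − (3/2)| = 6·|4 − s|/(4·|s|) = 6|s − 4|/(4|s|).
Restrict δ ≤ 2. Then |s − 4| < 2 gives |s| > 2, so 4|s| > 8.
Then |6/s − (3/2)| < 6|s − 4|/8, which is < ε when |s − 4| < (4/3)ε.
Take δ = min(2, (4/3)ε). Then 0 < |s − 4| < δ gives both |s − 4| < 2 and |s − 4| < (4/3)ε, so |6/s − (3/2)| < ε.

δ = min(2, (4/3)ε)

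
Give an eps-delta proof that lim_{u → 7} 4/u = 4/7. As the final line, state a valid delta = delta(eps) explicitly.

delta = min(7/2, (49/8)eps)

Let eps > 0. We seek delta > 0 such that 0 < |u − 7| < delta implies |4/u − (4/7)| < eps.
|4/u − (4/7)| = 4·|7 − u|/(7·|u|) = 4|u − 7|/(7|u|).
Require delta ≤ 7/2 so that |u| > 7 − 7/2 = 7/2, hence 7|u| > 49/2.
Then |4/u − (4/7)| < 4|u − 7|/(49/2), which is < eps when |u − 7| < (49/8)eps.
Take delta = min(7/2, (49/8)eps). Then 0 < |u − 7| < delta gives both |u − 7| < 7/2 and |u − 7| < (49/8)eps, so |4/u − (4/7)| < eps.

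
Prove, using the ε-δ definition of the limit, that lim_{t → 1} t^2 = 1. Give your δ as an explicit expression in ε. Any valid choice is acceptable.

Let ε > 0 be given. We seek δ > 0 with 0 < |t − 1| < δ ⇒ |t^2 − 1| < ε.
Factor: t^2 − 1 = (t − 1)(t + 1), so |t^2 − 1| = |t − 1|·|t + 1|.
Restrict δ ≤ 1. Then |t − 1| < 1 gives |t| < 2, so by the triangle inequality |t + 1| ≤ 2 + 1 = 3.
Hence |t^2 − 1| ≤ 3|t − 1|, which is < ε once |t − 1| < ε/3.
Take δ = min(1, ε/3). If 0 < |t − 1| < δ then both bounds hold and |t^2 − 1| ≤ 3|t − 1| < 3·(ε/3) = ε.

δ = min(1, ε/3)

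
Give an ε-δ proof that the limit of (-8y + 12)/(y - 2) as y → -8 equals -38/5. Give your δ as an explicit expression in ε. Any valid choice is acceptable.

δ = min(5, (25/2)ε)

Suppose ε > 0. We want δ > 0 with 0 < |y + 8| < δ ⇒ |(-8y + 12)/(y - 2) + 38/5| < ε.
Combining over a common denominator, (-8y + 12)/(y - 2) + 38/5 = [(-8y + 12)·(-10) − 76·(y - 2)] / [(-10)·(y - 2)] = 4(y + 8) / ((-10)(y - 2)).
So |(-8y + 12)/(y - 2) + 38/5| = 4|y + 8| / (10·|y − 2|).
Restrict δ ≤ 5. Then |y + 8| < 5 gives |y − 2| = |(y + 8) + (-10)| ≥ 10 − 5 = 5.
Hence |(-8y + 12)/(y - 2) + 38/5| < 4|y + 8|/(10·5) = (2/25)|y + 8|, which is < ε once |y + 8| < (25/2)ε.
Take δ = min(5, (25/2)ε). Then 0 < |y + 8| < δ forces both bounds, so |(-8y + 12)/(y - 2) + 38/5| < ε.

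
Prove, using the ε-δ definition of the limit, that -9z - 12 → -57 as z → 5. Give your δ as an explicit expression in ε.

Let ε > 0 be given. We need δ > 0 so that 0 < |z − 5| < δ implies |(-9z - 12) + 57| < ε.
|(-9z - 12) + 57| = |-9z + 45| = 9|z − 5|.
Thus it suffices that |z − 5| < ε/9.
Choosing δ = ε/9 gives |(-9z - 12) + 57| = 9|z − 5| < ε whenever |z − 5| < δ.

δ = ε/9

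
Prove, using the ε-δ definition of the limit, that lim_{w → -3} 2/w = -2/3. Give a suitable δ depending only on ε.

δ = min(3/2, (9/4)ε)

Suppose ε > 0. We seek δ > 0 such that 0 < |w + 3| < δ implies |2/w + 2/3| < ε.
|2/w + 2/3| = 2·|-3 − w|/(3·|w|) = 2|w + 3|/(3|w|).
Require δ ≤ 3/2 so that |w| > 3 − 3/2 = 3/2, hence 3|w| > 9/2.
Then |2/w + 2/3| < 2|w + 3|/(9/2), which is < ε when |w + 3| < (9/4)ε.
Take δ = min(3/2, (9/4)ε). Then 0 < |w + 3| < δ gives both |w + 3| < 3/2 and |w + 3| < (9/4)ε, so |2/w + 2/3| < ε.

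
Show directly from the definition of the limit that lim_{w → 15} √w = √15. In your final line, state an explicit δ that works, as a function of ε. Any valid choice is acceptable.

Suppose ε > 0. We want δ > 0 such that 0 < |w − 15| < δ implies |√w − √15| < ε.
Rationalise: √w − √15 = (w − 15)/(√w + √15), so |√w − √15| = |w − 15|/(√w + √15).
Restrict δ ≤ 15 so that |w − 15| < 15 forces w > 0, and then √w + √15 > √15.
Hence |√w − √15| < |w − 15|/√15, which is < ε once |w − 15| < √15·ε.
Take δ = min(15, √15·ε). If 0 < |w − 15| < δ then w > 0 and |√w − √15| < |w − 15|/√15 < ε.

δ = min(15, √15·ε)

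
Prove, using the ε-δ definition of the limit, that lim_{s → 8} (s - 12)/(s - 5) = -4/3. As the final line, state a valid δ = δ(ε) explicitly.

δ = min(3/2, (9/14)ε)

Let ε > 0 be given. We want δ > 0 with 0 < |s − 8| < δ ⇒ |(s - 12)/(s - 5) + 4/3| < ε.
Combining over a common denominator, (s - 12)/(s - 5) + 4/3 = [(s - 12)·3 − (-4)·(s - 5)] / [3·(s - 5)] = 7(s − 8) / (3(s - 5)).
So |(s - 12)/(s - 5) + 4/3| = 7|s − 8| / (3·|s − 5|).
Require δ ≤ 3/2, so |s − 5| ≥ |3| − |s − 8| > 3 − 3/2 = 3/2.
Hence |(s - 12)/(s - 5) + 4/3| < 7|s − 8|/(3·(3/2)) = (14/9)|s − 8|, which is < ε once |s − 8| < (9/14)ε.
Take δ = min(3/2, (9/14)ε). Then 0 < |s − 8| < δ forces both bounds, so |(s - 12)/(s - 5) + 4/3| < ε.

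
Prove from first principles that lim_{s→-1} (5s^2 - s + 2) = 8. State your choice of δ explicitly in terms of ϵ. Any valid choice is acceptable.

δ = min(1, ϵ/16)

Let ϵ > 0. We want δ > 0 such that 0 < |s + 1| < δ implies |(5s^2 - s + 2) − 8| < ϵ.
(5s^2 - s + 2) − 8 = 5s^2 - s - 6 = (s + 1)(5s - 6).
So |(5s^2 - s + 2) − 8| = |s + 1|·|5s - 6|.
Assume first that |s + 1| < 1, so |s| < 2. Then |5s - 6| ≤ 5·2 + 6 = 16.
Hence |(5s^2 - s + 2) − 8| ≤ 16|s + 1| < ϵ provided |s + 1| < ϵ/16.
Choosing δ = min(1, ϵ/16) ensures both conditions, hence |(5s^2 - s + 2) − 8| < ϵ.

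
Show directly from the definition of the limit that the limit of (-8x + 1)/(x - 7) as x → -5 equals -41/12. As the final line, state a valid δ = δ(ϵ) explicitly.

δ = min(6, (72/55)ϵ)

Fix ϵ > 0. We want δ > 0 with 0 < |x + 5| < δ ⇒ |(-8x + 1)/(x - 7) + 41/12| < ϵ.
Combining over a common denominator, (-8x + 1)/(x - 7) + 41/12 = [(-8x + 1)·(-12) − 41·(x - 7)] / [(-12)·(x - 7)] = 55(x + 5) / ((-12)(x - 7)).
So |(-8x + 1)/(x - 7) + 41/12| = 55|x + 5| / (12·|x − 7|).
Require δ ≤ 6, so |x − 7| ≥ |-12| − |x + 5| > 12 − 6 = 6.
Hence |(-8x + 1)/(x - 7) + 41/12| < 55|x + 5|/(12·6) = (55/72)|x + 5|, which is < ϵ once |x + 5| < (72/55)ϵ.
Take δ = min(6, (72/55)ϵ). Then 0 < |x + 5| < δ forces both bounds, so |(-8x + 1)/(x - 7) + 41/12| < ϵ.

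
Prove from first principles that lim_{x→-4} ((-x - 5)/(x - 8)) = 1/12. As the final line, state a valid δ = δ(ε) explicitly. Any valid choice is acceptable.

δ = min(6, (72/13)ε)

Fix ε > 0. We want δ > 0 with 0 < |x + 4| < δ ⇒ |(-x - 5)/(x - 8) − (1/12)| < ε.
Combining over a common denominator, (-x - 5)/(x - 8) − (1/12) = [(-x - 5)·(-12) − (-1)·(x - 8)] / [(-12)·(x - 8)] = 13(x + 4) / ((-12)(x - 8)).
So |(-x - 5)/(x - 8) − (1/12)| = 13|x + 4| / (12·|x − 8|).
Require δ ≤ 6, so |x − 8| ≥ |-12| − |x + 4| > 12 − 6 = 6.
Hence |(-x - 5)/(x - 8) − (1/12)| < 13|x + 4|/(12·6) = (13/72)|x + 4|, which is < ε once |x + 4| < (72/13)ε.
Take δ = min(6, (72/13)ε). Then 0 < |x + 4| < δ forces both bounds, so |(-x - 5)/(x - 8) − (1/12)| < ε.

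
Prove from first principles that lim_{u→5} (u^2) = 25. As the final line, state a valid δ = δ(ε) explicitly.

Fix ε > 0. We seek δ > 0 with 0 < |u − 5| < δ ⇒ |u^2 − 25| < ε.
Factor: u^2 − 25 = (u − 5)(u + 5), so |u^2 − 25| = |u − 5|·|u + 5|.
Restrict δ ≤ 1. Then |u − 5| < 1 gives |u| < 6, so by the triangle inequality |u + 5| ≤ 6 + 5 = 11.
Hence |u^2 − 25| ≤ 11|u − 5|, which is < ε once |u − 5| < ε/11.
Take δ = min(1, ε/11). If 0 < |u − 5| < δ then both bounds hold and |u^2 − 25| ≤ 11|u − 5| < 11·(ε/11) = ε.

δ = min(1, ε/11)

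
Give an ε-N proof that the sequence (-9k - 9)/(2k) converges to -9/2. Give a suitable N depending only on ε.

N = (9/2)/ε

Let ε > 0. For k ≥ 1, |(-9k - 9)/(2k) + 9/2| = |-18|/(2(2k)) = 18/(2(2k)).
Since 2k ≥ 2k for k ≥ 1, this is ≤ 18/(2·2k) = (9/2)/k.
So |(-9k - 9)/(2k) + 9/2| < ε whenever k > (9/2)/ε.
Take N = (9/2)/ε. If k > N then |(-9k - 9)/(2k) + 9/2| ≤ (9/2)/k < ε.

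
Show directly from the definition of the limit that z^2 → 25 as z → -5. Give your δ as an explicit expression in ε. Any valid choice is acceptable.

Let ε > 0. We seek δ > 0 with 0 < |z + 5| < δ ⇒ |z^2 − 25| < ε.
Factor: z^2 − 25 = (z + 5)(z - 5), so |z^2 − 25| = |z + 5|·|z - 5|.
Impose δ ≤ 2 so that |z| < 7; then |z - 5| ≤ 12.
Hence |z^2 − 25| ≤ 12|z + 5|, which is < ε once |z + 5| < ε/12.
Take δ = min(2, ε/12). If 0 < |z + 5| < δ then both bounds hold and |z^2 − 25| ≤ 12|z + 5| < 12·(ε/12) = ε.

δ = min(2, ε/12)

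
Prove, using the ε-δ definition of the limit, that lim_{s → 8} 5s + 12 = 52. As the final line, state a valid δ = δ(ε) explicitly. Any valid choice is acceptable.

Let ε > 0 be given. We need δ > 0 so that 0 < |s − 8| < δ implies |(5s + 12) − 52| < ε.
Since (5s + 12) − 52 = 5(s − 8), we have |(5s + 12) − 52| = 5|s − 8|.
So 5|s − 8| < ε exactly when |s − 8| < ε/5.
Take δ = ε/5. If 0 < |s − 8| < δ then |(5s + 12) − 52| = 5|s − 8| < 5·(ε/5) = ε.

δ = ε/5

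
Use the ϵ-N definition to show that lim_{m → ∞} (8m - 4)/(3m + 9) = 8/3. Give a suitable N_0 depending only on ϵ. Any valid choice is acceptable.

Let ϵ > 0. For m ≥ 1, |(8m - 4)/(3m + 9) − (8/3)| = |-84|/(3(3m + 9)) = 84/(3(3m + 9)).
Since 3m + 9 ≥ 3m for m ≥ 1, this is ≤ 84/(3·3m) = (28/3)/m.
So |(8m - 4)/(3m + 9) − (8/3)| < ϵ whenever m > (28/3)/ϵ.
Take N_0 = (28/3)/ϵ. If m > N_0 then |(8m - 4)/(3m + 9) − (8/3)| ≤ (28/3)/m < ϵ.

N_0 = (28/3)/ϵ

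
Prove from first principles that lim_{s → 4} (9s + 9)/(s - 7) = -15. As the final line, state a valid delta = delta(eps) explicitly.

Suppose eps > 0. We want delta > 0 with 0 < |s − 4| < delta ⇒ |(9s + 9)/(s - 7) + 15| < eps.
Combining over a common denominator, (9s + 9)/(s - 7) + 15 = [(9s + 9)·(-3) − 45·(s - 7)] / [(-3)·(s - 7)] = -72(s − 4) / ((-3)(s - 7)).
So |(9s + 9)/(s - 7) + 15| = 72|s − 4| / (3·|s − 7|).
Restrict delta ≤ 3/2. Then |s − 4| < 3/2 gives |s − 7| = |(s − 4) + (-3)| ≥ 3 − 3/2 = 3/2.
Hence |(9s + 9)/(s - 7) + 15| < 72|s − 4|/(3·(3/2)) = 16|s − 4|, which is < eps once |s − 4| < (1/16)eps.
Take delta = min(3/2, (1/16)eps). Then 0 < |s − 4| < delta forces both bounds, so |(9s + 9)/(s - 7) + 15| < eps.

delta = min(3/2, (1/16)eps)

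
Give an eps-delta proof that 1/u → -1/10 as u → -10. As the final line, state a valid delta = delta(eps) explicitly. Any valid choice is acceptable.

Suppose eps > 0. We seek delta > 0 such that 0 < |u + 10| < delta implies |1/u + 1/10| < eps.
|1/u + 1/10| = |-10 − u|/(10·|u|) = |u + 10|/(10|u|).
Require delta ≤ 5 so that |u| > 10 − 5 = 5, hence 10|u| > 50.
Then |1/u + 1/10| < |u + 10|/50, which is < eps when |u + 10| < 50eps.
Take delta = min(5, 50eps). Then 0 < |u + 10| < delta gives both |u + 10| < 5 and |u + 10| < 50eps, so |1/u + 1/10| < eps.

delta = min(5, 50eps)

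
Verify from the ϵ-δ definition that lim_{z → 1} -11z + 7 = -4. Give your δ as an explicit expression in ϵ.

Let ϵ > 0. We need δ > 0 so that 0 < |z − 1| < δ implies |(-11z + 7) + 4| < ϵ.
|(-11z + 7) + 4| = |-11z + 11| = 11|z − 1|.
So 11|z − 1| < ϵ exactly when |z − 1| < ϵ/11.
Take δ = ϵ/11. If 0 < |z − 1| < δ then |(-11z + 7) + 4| = 11|z − 1| < 11·(ϵ/11) = ϵ.

δ = ϵ/11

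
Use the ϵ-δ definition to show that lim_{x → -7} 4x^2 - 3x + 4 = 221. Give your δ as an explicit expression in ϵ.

Fix ϵ > 0. We want δ > 0 such that 0 < |x + 7| < δ implies |(4x^2 - 3x + 4) − 221| < ϵ.
(4x^2 - 3x + 4) − 221 = 4x^2 - 3x - 217 = (x + 7)(4x - 31).
So |(4x^2 - 3x + 4) − 221| = |x + 7|·|4x - 31|.
Assume first that |x + 7| < 1, so |x| < 8. Then |4x - 31| ≤ 4·8 + 31 = 63.
Hence |(4x^2 - 3x + 4) − 221| ≤ 63|x + 7| < ϵ provided |x + 7| < ϵ/63.
Choosing δ = min(1, ϵ/63) ensures both conditions, hence |(4x^2 - 3x + 4) − 221| < ϵ.

δ = min(1, ϵ/63)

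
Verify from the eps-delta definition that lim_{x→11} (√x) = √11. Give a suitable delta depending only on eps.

Let eps > 0. We want delta > 0 such that 0 < |x − 11| < delta implies |√x − √11| < eps.
Multiplying by the conjugate, |√x − √11| = |x − 11|/(√x + √11).
Restrict delta ≤ 11 so that |x − 11| < 11 forces x > 0, and then √x + √11 > √11.
Hence |√x − √11| < |x − 11|/√11, which is < eps once |x − 11| < √11·eps.
Take delta = min(11, √11·eps). If 0 < |x − 11| < delta then x > 0 and |√x − √11| < |x − 11|/√11 < eps.

delta = min(11, √11·eps)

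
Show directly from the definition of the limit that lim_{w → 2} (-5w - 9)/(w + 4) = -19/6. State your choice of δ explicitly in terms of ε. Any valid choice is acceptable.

Suppose ε > 0. We want δ > 0 with 0 < |w − 2| < δ ⇒ |(-5w - 9)/(w + 4) + 19/6| < ε.
Combining over a common denominator, (-5w - 9)/(w + 4) + 19/6 = [(-5w - 9)·6 − (-19)·(w + 4)] / [6·(w + 4)] = -11(w − 2) / (6(w + 4)).
So |(-5w - 9)/(w + 4) + 19/6| = 11|w − 2| / (6·|w + 4|).
Require δ ≤ 3, so |w + 4| ≥ |6| − |w − 2| > 6 − 3 = 3.
Hence |(-5w - 9)/(w + 4) + 19/6| < 11|w − 2|/(6·3) = (11/18)|w − 2|, which is < ε once |w − 2| < (18/11)ε.
Take δ = min(3, (18/11)ε). Then 0 < |w − 2| < δ forces both bounds, so |(-5w - 9)/(w + 4) + 19/6| < ε.

δ = min(3, (18/11)ε)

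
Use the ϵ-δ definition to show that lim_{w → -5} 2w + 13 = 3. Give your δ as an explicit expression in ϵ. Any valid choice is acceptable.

Suppose ϵ > 0. We need δ > 0 so that 0 < |w + 5| < δ implies |(2w + 13) − 3| < ϵ.
Since (2w + 13) − 3 = 2(w + 5), we have |(2w + 13) − 3| = 2|w + 5|.
So 2|w + 5| < ϵ exactly when |w + 5| < ϵ/2.
Take δ = ϵ/2. If 0 < |w + 5| < δ then |(2w + 13) − 3| = 2|w + 5| < 2·(ϵ/2) = ϵ.

δ = ϵ/2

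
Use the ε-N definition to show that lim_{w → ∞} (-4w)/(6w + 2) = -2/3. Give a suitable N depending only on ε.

N = (2/9)/ε

Fix ε > 0. We seek N > 0 such that w > N implies |(-4w)/(6w + 2) + 2/3| < ε.
(-4w)/(6w + 2) + 2/3 = (6(-4w) − (-4)(6w + 2)) / (6(6w + 2)) = 8/(6(6w + 2)).
For w > 0 we have 6w + 2 > 6w, so |(-4w)/(6w + 2) + 2/3| = 8/(6(6w + 2)) < 8/(6·6w) = (2/9)/w.
Thus |(-4w)/(6w + 2) + 2/3| < ε whenever w > (2/9)/ε.
Take N = (2/9)/ε. If w > N then |(-4w)/(6w + 2) + 2/3| < (2/9)/w < ε.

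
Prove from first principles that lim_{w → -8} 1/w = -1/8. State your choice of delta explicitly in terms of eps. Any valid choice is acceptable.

Let eps > 0 be given. We seek delta > 0 such that 0 < |w + 8| < delta implies |1/w + 1/8| < eps.
|1/w + 1/8| = |-8 − w|/(8·|w|) = |w + 8|/(8|w|).
Restrict delta ≤ 4. Then |w + 8| < 4 gives |w| > 4, so 8|w| > 32.
Then |1/w + 1/8| < |w + 8|/32, which is < eps when |w + 8| < 32eps.
Take delta = min(4, 32eps). Then 0 < |w + 8| < delta gives both |w + 8| < 4 and |w + 8| < 32eps, so |1/w + 1/8| < eps.

delta = min(4, 32eps)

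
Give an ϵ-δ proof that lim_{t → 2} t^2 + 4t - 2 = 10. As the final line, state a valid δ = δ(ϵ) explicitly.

δ = min(2, ϵ/10)

Suppose ϵ > 0. We want δ > 0 such that 0 < |t − 2| < δ implies |(t^2 + 4t - 2) − 10| < ϵ.
(t^2 + 4t - 2) − 10 = t^2 + 4t - 12 = (t − 2)(t + 6).
So |(t^2 + 4t - 2) − 10| = |t − 2|·|t + 6|.
Require δ ≤ 2. Then |t − 2| < 2 gives |t| < 4, and by the triangle inequality |t + 6| ≤ 4 + 6 = 10.
Hence |(t^2 + 4t - 2) − 10| ≤ 10|t − 2| < ϵ provided |t − 2| < ϵ/10.
Choosing δ = min(2, ϵ/10) ensures both conditions, hence |(t^2 + 4t - 2) − 10| < ϵ.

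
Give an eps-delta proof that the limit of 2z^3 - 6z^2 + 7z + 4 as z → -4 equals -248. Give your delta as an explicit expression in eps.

Let eps > 0. We want delta > 0 such that 0 < |z + 4| < delta implies |(2z^3 - 6z^2 + 7z + 4) + 248| < eps.
(2z^3 - 6z^2 + 7z + 4) + 248 = 2z^3 - 6z^2 + 7z + 252 = (z + 4)(2z^2 - 14z + 63).
So |(2z^3 - 6z^2 + 7z + 4) + 248| = |z + 4|·|2z^2 - 14z + 63|.
Require delta ≤ 2. Then |z + 4| < 2 gives |z| < 6, and by the triangle inequality |2z^2 - 14z + 63| ≤ 2·6^2 + 14·6 + 63 = 219.
Hence |(2z^3 - 6z^2 + 7z + 4) + 248| ≤ 219|z + 4| < eps provided |z + 4| < eps/219.
Take delta = min(2, eps/219). Then 0 < |z + 4| < delta gives both |z + 4| < 2 and |z + 4| < eps/219, so |(2z^3 - 6z^2 + 7z + 4) + 248| < eps.

delta = min(2, eps/219)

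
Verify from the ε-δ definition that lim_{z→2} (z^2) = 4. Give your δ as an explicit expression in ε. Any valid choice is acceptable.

Suppose ε > 0. We seek δ > 0 with 0 < |z − 2| < δ ⇒ |z^2 − 4| < ε.
Factor: z^2 − 4 = (z − 2)(z + 2), so |z^2 − 4| = |z − 2|·|z + 2|.
Impose δ ≤ 1 so that |z| < 3; then |z + 2| ≤ 5.
Hence |z^2 − 4| ≤ 5|z − 2|, which is < ε once |z − 2| < ε/5.
Take δ = min(1, ε/5). If 0 < |z − 2| < δ then both bounds hold and |z^2 − 4| ≤ 5|z − 2| < 5·(ε/5) = ε.

δ = min(1, ε/5)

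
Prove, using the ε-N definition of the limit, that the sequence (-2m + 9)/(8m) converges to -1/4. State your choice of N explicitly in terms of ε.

Let ε > 0 be given. For m ≥ 1, |(-2m + 9)/(8m) + 1/4| = |72|/(8(8m)) = 72/(8(8m)).
Since 8m ≥ 8m for m ≥ 1, this is ≤ 72/(8·8m) = (9/8)/m.
So |(-2m + 9)/(8m) + 1/4| < ε whenever m > (9/8)/ε.
Take N = (9/8)/ε. If m > N then |(-2m + 9)/(8m) + 1/4| ≤ (9/8)/m < ε.

N = (9/8)/ε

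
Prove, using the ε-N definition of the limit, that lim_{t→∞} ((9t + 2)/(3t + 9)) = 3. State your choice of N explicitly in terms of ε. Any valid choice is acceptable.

N = (25/3)/ε

Let ε > 0 be given. We seek N > 0 such that t > N implies |(9t + 2)/(3t + 9) − 3| < ε.
(9t + 2)/(3t + 9) − 3 = (3(9t + 2) − 9(3t + 9)) / (3(3t + 9)) = -75/(3(3t + 9)).
For t > 0 we have 3t + 9 > 3t, so |(9t + 2)/(3t + 9) − 3| = 75/(3(3t + 9)) < 75/(3·3t) = (25/3)/t.
Thus |(9t + 2)/(3t + 9) − 3| < ε whenever t > (25/3)/ε.
Take N = (25/3)/ε. If t > N then |(9t + 2)/(3t + 9) − 3| < (25/3)/t < ε.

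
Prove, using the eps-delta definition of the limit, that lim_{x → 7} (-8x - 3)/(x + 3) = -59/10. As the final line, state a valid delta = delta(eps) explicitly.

Let eps > 0 be given. We want delta > 0 with 0 < |x − 7| < delta ⇒ |(-8x - 3)/(x + 3) + 59/10| < eps.
Combining over a common denominator, (-8x - 3)/(x + 3) + 59/10 = [(-8x - 3)·10 − (-59)·(x + 3)] / [10·(x + 3)] = -21(x − 7) / (10(x + 3)).
So |(-8x - 3)/(x + 3) + 59/10| = 21|x − 7| / (10·|x + 3|).
Restrict delta ≤ 5. Then |x − 7| < 5 gives |x + 3| = |(x − 7) + 10| ≥ 10 − 5 = 5.
Hence |(-8x - 3)/(x + 3) + 59/10| < 21|x − 7|/(10·5) = (21/50)|x − 7|, which is < eps once |x − 7| < (50/21)eps.
Take delta = min(5, (50/21)eps). Then 0 < |x − 7| < delta forces both bounds, so |(-8x - 3)/(x + 3) + 59/10| < eps.

delta = min(5, (50/21)eps)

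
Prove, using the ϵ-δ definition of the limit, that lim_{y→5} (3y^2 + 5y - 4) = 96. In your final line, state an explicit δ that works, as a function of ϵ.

δ = min(1, ϵ/38)

Let ϵ > 0 be given. We want δ > 0 such that 0 < |y − 5| < δ implies |(3y^2 + 5y - 4) − 96| < ϵ.
(3y^2 + 5y - 4) − 96 = 3y^2 + 5y - 100 = (y − 5)(3y + 20).
So |(3y^2 + 5y - 4) − 96| = |y − 5|·|3y + 20|.
Require δ ≤ 1. Then |y − 5| < 1 gives |y| < 6, and by the triangle inequality |3y + 20| ≤ 3·6 + 20 = 38.
Hence |(3y^2 + 5y - 4) − 96| ≤ 38|y − 5| < ϵ provided |y − 5| < ϵ/38.
Take δ = min(1, ϵ/38). Then 0 < |y − 5| < δ gives both |y − 5| < 1 and |y − 5| < ϵ/38, so |(3y^2 + 5y - 4) − 96| < ϵ.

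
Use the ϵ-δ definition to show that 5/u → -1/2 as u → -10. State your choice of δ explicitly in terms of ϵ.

Suppose ϵ > 0. We seek δ > 0 such that 0 < |u + 10| < δ implies |5/u + 1/2| < ϵ.
|5/u + 1/2| = 5·|-10 − u|/(10·|u|) = 5|u + 10|/(10|u|).
Require δ ≤ 5 so that |u| > 10 − 5 = 5, hence 10|u| > 50.
Then |5/u + 1/2| < 5|u + 10|/50, which is < ϵ when |u + 10| < 10ϵ.
Take δ = min(5, 10ϵ). Then 0 < |u + 10| < δ gives both |u + 10| < 5 and |u + 10| < 10ϵ, so |5/u + 1/2| < ϵ.

δ = min(5, 10ϵ)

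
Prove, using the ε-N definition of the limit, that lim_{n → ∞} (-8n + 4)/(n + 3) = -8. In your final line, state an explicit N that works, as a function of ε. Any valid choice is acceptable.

Fix ε > 0. For n ≥ 1, |(-8n + 4)/(n + 3) + 8| = |28|/((n + 3)) = 28/((n + 3)).
Since n + 3 ≥ n for n ≥ 1, this is ≤ 28/(n) = 28/n.
So |(-8n + 4)/(n + 3) + 8| < ε whenever n > 28/ε.
Take N = 28/ε. If n > N then |(-8n + 4)/(n + 3) + 8| ≤ 28/n < ε.

N = 28/ε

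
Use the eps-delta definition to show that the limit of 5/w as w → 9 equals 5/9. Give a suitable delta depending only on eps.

delta = min(9/2, (81/10)eps)

Let eps > 0 be given. We seek delta > 0 such that 0 < |w − 9| < delta implies |5/w − (5/9)| < eps.
|5/w − (5/9)| = 5·|9 − w|/(9·|w|) = 5|w − 9|/(9|w|).
Require delta ≤ 9/2 so that |w| > 9 − 9/2 = 9/2, hence 9|w| > 81/2.
Then |5/w − (5/9)| < 5|w − 9|/(81/2), which is < eps when |w − 9| < (81/10)eps.
Take delta = min(9/2, (81/10)eps). Then 0 < |w − 9| < delta gives both |w − 9| < 9/2 and |w − 9| < (81/10)eps, so |5/w − (5/9)| < eps.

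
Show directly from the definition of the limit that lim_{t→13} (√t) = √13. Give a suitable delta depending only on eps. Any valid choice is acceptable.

delta = min(13, √13·eps)

Let eps > 0. We want delta > 0 such that 0 < |t − 13| < delta implies |√t − √13| < eps.
Multiplying by the conjugate, |√t − √13| = |t − 13|/(√t + √13).
Restrict delta ≤ 13 so that |t − 13| < 13 forces t > 0, and then √t + √13 > √13.
Hence |√t − √13| < |t − 13|/√13, which is < eps once |t − 13| < √13·eps.
Take delta = min(13, √13·eps). If 0 < |t − 13| < delta then t > 0 and |√t − √13| < |t − 13|/√13 < eps.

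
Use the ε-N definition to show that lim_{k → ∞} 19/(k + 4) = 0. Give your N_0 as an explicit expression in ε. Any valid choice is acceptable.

Fix ε > 0. For k ≥ 1, |19/(k + 4) − 0| = 19/(k + 4) ≤ 19/k.
We need 19/k < ε, i.e. k > 19/ε.
Take N_0 = 19/ε. If k > N_0 then |19/(k + 4)| ≤ 19/k < ε.

N_0 = 19/ε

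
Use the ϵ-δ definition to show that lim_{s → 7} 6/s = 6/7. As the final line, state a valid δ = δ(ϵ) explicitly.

δ = min(7/2, (49/12)ϵ)

Let ϵ > 0 be given. We seek δ > 0 such that 0 < |s − 7| < δ implies |6/s − (6/7)| < ϵ.
|6/s − (6/7)| = 6·|7 − s|/(7·|s|) = 6|s − 7|/(7|s|).
Restrict δ ≤ 7/2. Then |s − 7| < 7/2 gives |s| > 7/2, so 7|s| > 49/2.
Then |6/s − (6/7)| < 6|s − 7|/(49/2), which is < ϵ when |s − 7| < (49/12)ϵ.
Take δ = min(7/2, (49/12)ϵ). Then 0 < |s − 7| < δ gives both |s − 7| < 7/2 and |s − 7| < (49/12)ϵ, so |6/s − (6/7)| < ϵ.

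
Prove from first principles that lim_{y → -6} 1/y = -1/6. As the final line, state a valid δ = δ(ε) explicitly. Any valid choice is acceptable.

δ = min(3, 18ε)

Let ε > 0. We seek δ > 0 such that 0 < |y + 6| < δ implies |1/y + 1/6| < ε.
|1/y + 1/6| = |-6 − y|/(6·|y|) = |y + 6|/(6|y|).
Require δ ≤ 3 so that |y| > 6 − 3 = 3, hence 6|y| > 18.
Then |1/y + 1/6| < |y + 6|/18, which is < ε when |y + 6| < 18ε.
Take δ = min(3, 18ε). Then 0 < |y + 6| < δ gives both |y + 6| < 3 and |y + 6| < 18ε, so |1/y + 1/6| < ε.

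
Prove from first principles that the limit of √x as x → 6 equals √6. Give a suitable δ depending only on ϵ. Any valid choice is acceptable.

Suppose ϵ > 0. We want δ > 0 such that 0 < |x − 6| < δ implies |√x − √6| < ϵ.
Multiplying by the conjugate, |√x − √6| = |x − 6|/(√x + √6).
Restrict δ ≤ 6 so that |x − 6| < 6 forces x > 0, and then √x + √6 > √6.
Hence |√x − √6| < |x − 6|/√6, which is < ϵ once |x − 6| < √6·ϵ.
Take δ = min(6, √6·ϵ). If 0 < |x − 6| < δ then x > 0 and |√x − √6| < |x − 6|/√6 < ϵ.

δ = min(6, √6·ϵ)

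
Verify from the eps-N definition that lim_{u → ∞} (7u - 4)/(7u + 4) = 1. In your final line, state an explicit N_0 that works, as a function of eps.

Let eps > 0. We seek N_0 > 0 such that u > N_0 implies |(7u - 4)/(7u + 4) − 1| < eps.
(7u - 4)/(7u + 4) − 1 = (7(7u - 4) − 7(7u + 4)) / (7(7u + 4)) = -56/(7(7u + 4)).
For u > 0 we have 7u + 4 > 7u, so |(7u - 4)/(7u + 4) − 1| = 56/(7(7u + 4)) < 56/(7·7u) = (8/7)/u.
Thus |(7u - 4)/(7u + 4) − 1| < eps whenever u > (8/7)/eps.
Take N_0 = (8/7)/eps. If u > N_0 then |(7u - 4)/(7u + 4) − 1| < (8/7)/u < eps.

N_0 = (8/7)/eps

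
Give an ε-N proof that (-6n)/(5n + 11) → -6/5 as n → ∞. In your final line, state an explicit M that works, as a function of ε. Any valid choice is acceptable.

M = (66/25)/ε

Suppose ε > 0. For n ≥ 1, |(-6n)/(5n + 11) + 6/5| = |66|/(5(5n + 11)) = 66/(5(5n + 11)).
Since 5n + 11 ≥ 5n for n ≥ 1, this is ≤ 66/(5·5n) = (66/25)/n.
So |(-6n)/(5n + 11) + 6/5| < ε whenever n > (66/25)/ε.
Take M = (66/25)/ε. If n > M then |(-6n)/(5n + 11) + 6/5| ≤ (66/25)/n < ε.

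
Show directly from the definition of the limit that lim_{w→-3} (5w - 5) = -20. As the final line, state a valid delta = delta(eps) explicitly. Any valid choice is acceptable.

Fix eps > 0. We need delta > 0 so that 0 < |w + 3| < delta implies |(5w - 5) + 20| < eps.
Since (5w - 5) + 20 = 5(w + 3), we have |(5w - 5) + 20| = 5|w + 3|.
So 5|w + 3| < eps exactly when |w + 3| < eps/5.
Take delta = eps/5. If 0 < |w + 3| < delta then |(5w - 5) + 20| = 5|w + 3| < 5·(eps/5) = eps.

delta = eps/5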